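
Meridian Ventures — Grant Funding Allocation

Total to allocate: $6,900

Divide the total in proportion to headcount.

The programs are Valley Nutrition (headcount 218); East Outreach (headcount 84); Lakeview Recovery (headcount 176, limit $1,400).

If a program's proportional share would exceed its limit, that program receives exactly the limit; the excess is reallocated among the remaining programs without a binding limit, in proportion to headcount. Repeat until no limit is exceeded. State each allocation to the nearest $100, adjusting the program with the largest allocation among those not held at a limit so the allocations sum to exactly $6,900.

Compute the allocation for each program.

Valley Nutrition: $4,000; East Outreach: $1,500; Lakeview Recovery: $1,400

Combined headcount = 478.
Proportional shares (ignoring caps): Valley Nutrition 3,146.86; East Outreach 1,212.55; Lakeview Recovery 2,540.59.
Cap binds for Lakeview Recovery ($1,400); remaining pool $5,500 reallocated over remaining headcount 302.
Redistributed shares: Valley Nutrition 3,970.20 → $4,000; East Outreach 1,529.80 → $1,500.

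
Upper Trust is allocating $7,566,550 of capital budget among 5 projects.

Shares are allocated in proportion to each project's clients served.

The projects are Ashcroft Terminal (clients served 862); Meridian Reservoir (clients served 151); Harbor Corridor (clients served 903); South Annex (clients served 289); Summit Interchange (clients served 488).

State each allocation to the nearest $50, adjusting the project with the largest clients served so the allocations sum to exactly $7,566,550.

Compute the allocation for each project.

Clients served total: 862 + 151 + 903 + 289 + 488 = 2,693.
Proportional shares: Ashcroft Terminal 2,421,970.33; Meridian Reservoir 424,266.26; Harbor Corridor 2,537,168.46; South Annex 812,006.29; Summit Interchange 1,371,138.66.
At nearest $50: Ashcroft Terminal $2,421,950; Meridian Reservoir $424,250; Harbor Corridor $2,537,150; South Annex $812,000; Summit Interchange $1,371,150. Sum = $7,566,500.
Difference $7,566,550 − $7,566,500 = +$50 applied to largest clients served (Harbor Corridor): Harbor Corridor becomes $2,537,200.

Ashcroft Terminal: $2,421,950 | Meridian Reservoir: $424,250 | Harbor Corridor: $2,537,200 | South Annex: $812,000 | Summit Interchange: $1,371,150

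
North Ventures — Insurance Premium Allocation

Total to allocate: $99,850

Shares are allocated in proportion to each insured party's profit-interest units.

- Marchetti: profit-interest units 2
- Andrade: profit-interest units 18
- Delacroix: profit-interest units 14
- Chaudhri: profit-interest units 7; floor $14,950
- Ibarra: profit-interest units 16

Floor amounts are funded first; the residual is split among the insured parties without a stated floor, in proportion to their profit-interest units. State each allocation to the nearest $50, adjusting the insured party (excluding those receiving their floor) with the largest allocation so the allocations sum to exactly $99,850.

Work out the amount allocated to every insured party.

Fund the minimums — Chaudhri $14,950. Residual $84,900.
Residual split over remaining profit-interest units 50: Marchetti 3,396.00 → $3,400; Andrade 30,564.00 → $30,550; Delacroix 23,772.00 → $23,750; Ibarra 27,168.00 → $27,150.
Rounding difference +$50 applied to Andrade → $30,600.

Marchetti: $3,400; Andrade: $30,600; Delacroix: $23,750; Chaudhri: $14,950; Ibarra: $27,150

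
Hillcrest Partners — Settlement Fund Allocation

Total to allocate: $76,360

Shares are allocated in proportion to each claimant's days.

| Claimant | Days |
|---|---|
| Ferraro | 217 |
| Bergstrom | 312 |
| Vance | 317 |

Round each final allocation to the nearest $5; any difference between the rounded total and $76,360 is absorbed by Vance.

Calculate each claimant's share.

Sum of days: 846.
Unrounded shares: Ferraro 217/846 × $76,360 = 19,586.43; Bergstrom 312/846 × $76,360 = 28,161.13; Vance 317/846 × $76,360 = 28,612.43.
Rounded to nearest $5: Ferraro $19,585; Bergstrom $28,160; Vance $28,610. Sum = $76,355.
Difference $76,360 − $76,355 = +$5 applied to Vance: Vance becomes $28,615.

Ferraro: $19,585; Bergstrom: $28,160; Vance: $28,615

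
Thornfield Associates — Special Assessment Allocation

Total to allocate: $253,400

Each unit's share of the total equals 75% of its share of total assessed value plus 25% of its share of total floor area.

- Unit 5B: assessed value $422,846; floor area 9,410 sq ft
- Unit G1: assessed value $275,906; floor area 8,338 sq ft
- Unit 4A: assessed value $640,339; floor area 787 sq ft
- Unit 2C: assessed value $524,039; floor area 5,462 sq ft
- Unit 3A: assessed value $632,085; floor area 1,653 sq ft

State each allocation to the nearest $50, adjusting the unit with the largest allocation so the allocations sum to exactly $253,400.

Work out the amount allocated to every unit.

Totals — assessed value 2,495,215, floor area 25,650.
Composite weights (75% assessed value + 25% floor area): Unit 5B 0.2188; Unit G1 0.1642; Unit 4A 0.2001; Unit 2C 0.2107; Unit 3A 0.2061.
Proportional shares: Unit 5B 55,447.08; Unit G1 41,607.67; Unit 4A 50,715.64; Unit 2C 53,403.81; Unit 3A 52,225.80.
Rounded to nearest $50: Unit 5B $55,450; Unit G1 $41,600; Unit 4A $50,700; Unit 2C $53,400; Unit 3A $52,250. Sum = $253,400.
No rounding difference to absorb.

Unit 5B: $55,450 · Unit G1: $41,600 · Unit 4A: $50,700 · Unit 2C: $53,400 · Unit 3A: $52,250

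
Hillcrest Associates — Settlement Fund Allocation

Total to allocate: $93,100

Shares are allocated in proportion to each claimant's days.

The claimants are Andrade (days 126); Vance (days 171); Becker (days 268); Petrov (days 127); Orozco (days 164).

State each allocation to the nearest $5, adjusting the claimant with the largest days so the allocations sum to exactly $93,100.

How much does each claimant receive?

Andrade: $13,705 · Vance: $18,600 · Becker: $29,145 · Petrov: $13,815 · Orozco: $17,835

Combined days = 856.
Proportional shares: Andrade 126/856 × $93,100 = 13,703.97; Vance 171/856 × $93,100 = 18,598.25; Becker 268/856 × $93,100 = 29,148.13; Petrov 127/856 × $93,100 = 13,812.73; Orozco 164/856 × $93,100 = 17,836.92.
At nearest $5: Andrade $13,705; Vance $18,600; Becker $29,150; Petrov $13,815; Orozco $17,835. Sum = $93,105.
Difference $93,100 − $93,105 = −$5 applied to largest days (Becker): Becker becomes $29,145.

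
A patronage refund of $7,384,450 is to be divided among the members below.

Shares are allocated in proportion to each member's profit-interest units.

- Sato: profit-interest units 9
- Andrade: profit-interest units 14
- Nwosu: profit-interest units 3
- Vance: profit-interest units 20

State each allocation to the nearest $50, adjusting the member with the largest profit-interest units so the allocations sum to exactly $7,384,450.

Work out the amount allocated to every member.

Sato: $1,444,800 · Andrade: $2,247,450 · Nwosu: $481,600 · Vance: $3,210,600

Profit-interest units total: 46.
Pro-rata amounts: Sato 9/46 × $7,384,450 = 1,444,783.70; Andrade 14/46 × $7,384,450 = 2,247,441.30; Nwosu 3/46 × $7,384,450 = 481,594.57; Vance 20/46 × $7,384,450 = 3,210,630.43.
After rounding ($50): Sato $1,444,800; Andrade $2,247,450; Nwosu $481,600; Vance $3,210,650. Sum = $7,384,500.
Difference $7,384,450 − $7,384,500 = −$50 applied to largest profit-interest units (Vance): Vance becomes $3,210,600.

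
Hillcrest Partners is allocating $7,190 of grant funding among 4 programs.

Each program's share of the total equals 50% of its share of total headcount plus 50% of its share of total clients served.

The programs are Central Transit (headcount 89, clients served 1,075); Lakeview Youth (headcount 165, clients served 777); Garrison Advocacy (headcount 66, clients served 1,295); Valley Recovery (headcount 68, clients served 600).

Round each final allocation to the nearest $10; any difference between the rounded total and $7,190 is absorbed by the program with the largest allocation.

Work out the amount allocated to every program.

Headcount total 388; clients served total 3,747.
Composite weights (50% headcount + 50% clients served): Central Transit 0.2581; Lakeview Youth 0.3163; Garrison Advocacy 0.2579; Valley Recovery 0.1677.
Pro-rata amounts: Central Transit 1,856.02; Lakeview Youth 2,274.28; Garrison Advocacy 1,853.99; Valley Recovery 1,205.71.
At nearest $10: Central Transit $1,860; Lakeview Youth $2,270; Garrison Advocacy $1,850; Valley Recovery $1,210. Sum = $7,190.
No rounding difference to absorb.

Central Transit: $1,860 · Lakeview Youth: $2,270 · Garrison Advocacy: $1,850 · Valley Recovery: $1,210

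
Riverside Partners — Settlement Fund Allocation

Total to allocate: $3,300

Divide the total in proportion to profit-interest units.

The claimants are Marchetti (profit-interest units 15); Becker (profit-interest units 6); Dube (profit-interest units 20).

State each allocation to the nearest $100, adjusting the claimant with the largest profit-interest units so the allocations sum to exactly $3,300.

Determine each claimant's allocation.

Sum of profit-interest units: 15 + 6 + 20 = 41.
Unrounded shares: Marchetti 1,207.32; Becker 482.93; Dube 1,609.76.
After rounding ($100): Marchetti $1,200; Becker $500; Dube $1,600. Sum = $3,300.
Rounded total matches; no reconciliation needed.

Marchetti: $1,200 | Becker: $500 | Dube: $1,600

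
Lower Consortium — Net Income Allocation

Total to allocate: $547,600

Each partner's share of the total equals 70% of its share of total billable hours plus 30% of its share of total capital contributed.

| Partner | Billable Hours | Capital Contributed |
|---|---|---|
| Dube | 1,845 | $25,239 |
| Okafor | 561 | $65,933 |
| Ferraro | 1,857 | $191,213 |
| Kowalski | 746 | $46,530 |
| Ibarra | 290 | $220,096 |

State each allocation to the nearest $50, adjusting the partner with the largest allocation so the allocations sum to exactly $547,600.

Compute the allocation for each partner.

Billable hours total 5,299; capital contributed total 549,011.
Blended shares (70% billable hours + 30% capital contributed): Dube 0.2575; Okafor 0.1101; Ferraro 0.3498; Kowalski 0.1240; Ibarra 0.1586.
Raw shares: Dube 141,016.18; Okafor 60,310.78; Ferraro 191,548.47; Kowalski 67,887.40; Ibarra 86,837.17.
After rounding ($50): Dube $141,000; Okafor $60,300; Ferraro $191,550; Kowalski $67,900; Ibarra $86,850. Sum = $547,600.
Sum already equals the total — no adjustment.

Dube: $141,000; Okafor: $60,300; Ferraro: $191,550; Kowalski: $67,900; Ibarra: $86,850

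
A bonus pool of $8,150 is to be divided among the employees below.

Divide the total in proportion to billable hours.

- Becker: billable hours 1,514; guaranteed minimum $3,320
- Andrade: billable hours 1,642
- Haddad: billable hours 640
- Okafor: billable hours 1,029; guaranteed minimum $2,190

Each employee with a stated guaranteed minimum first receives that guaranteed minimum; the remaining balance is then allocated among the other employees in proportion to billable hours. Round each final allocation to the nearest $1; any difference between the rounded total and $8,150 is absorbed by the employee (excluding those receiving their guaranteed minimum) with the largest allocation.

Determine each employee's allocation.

Becker: $3,320 · Andrade: $1,900 · Haddad: $740 · Okafor: $2,190

Minimums first: Becker $3,320; Okafor $2,190. Residual $2,640.
Residual split over remaining billable hours 2,282: Andrade 1,899.60 → $1,900; Haddad 740.40 → $740.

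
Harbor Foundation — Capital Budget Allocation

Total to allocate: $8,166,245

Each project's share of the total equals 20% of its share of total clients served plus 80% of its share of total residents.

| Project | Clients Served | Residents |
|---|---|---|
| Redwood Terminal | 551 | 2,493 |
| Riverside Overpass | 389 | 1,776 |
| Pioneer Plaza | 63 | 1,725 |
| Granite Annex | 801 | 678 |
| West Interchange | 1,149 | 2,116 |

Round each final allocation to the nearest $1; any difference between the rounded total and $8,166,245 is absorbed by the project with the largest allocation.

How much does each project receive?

Redwood Terminal: $2,158,043 | Riverside Overpass: $1,535,426 | Pioneer Plaza: $1,317,208 | Granite Annex: $947,043 | West Interchange: $2,208,525

Totals — clients served 2,953, residents 8,788.
Composite weights (20% clients served + 80% residents): Redwood Terminal 0.2643; Riverside Overpass 0.1880; Pioneer Plaza 0.1613; Granite Annex 0.1160; West Interchange 0.2704.
Unrounded shares: Redwood Terminal 2,158,043.07; Riverside Overpass 1,535,426.37; Pioneer Plaza 1,317,208.49; Granite Annex 947,043.05; West Interchange 2,208,524.01.
At nearest $1: Redwood Terminal $2,158,043; Riverside Overpass $1,535,426; Pioneer Plaza $1,317,208; Granite Annex $947,043; West Interchange $2,208,524. Sum = $8,166,244.
Difference $8,166,245 − $8,166,244 = +$1 applied to largest allocation (West Interchange): West Interchange becomes $2,208,525.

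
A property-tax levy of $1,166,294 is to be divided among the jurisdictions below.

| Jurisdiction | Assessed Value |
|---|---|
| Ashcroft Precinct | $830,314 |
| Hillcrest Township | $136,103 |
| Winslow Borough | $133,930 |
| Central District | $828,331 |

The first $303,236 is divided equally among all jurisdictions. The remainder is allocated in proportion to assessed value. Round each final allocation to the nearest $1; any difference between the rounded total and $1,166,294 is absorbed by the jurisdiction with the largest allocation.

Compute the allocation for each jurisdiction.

Ashcroft Precinct: $447,364 · Hillcrest Township: $136,713 · Winslow Borough: $135,741 · Central District: $446,476

$303,236 shared equally gives $75,809 per jurisdiction.
Remainder $863,058 by assessed value (total 1,928,678): Ashcroft Precinct 371,554.58 → $371,555; Hillcrest Township 60,904.30 → $60,904; Winslow Borough 59,931.91 → $59,932; Central District 370,667.21 → $370,667.
Totals: Ashcroft Precinct $75,809 + $371,555 = $447,364; Hillcrest Township $75,809 + $60,904 = $136,713; Winslow Borough $75,809 + $59,932 = $135,741; Central District $75,809 + $370,667 = $446,476.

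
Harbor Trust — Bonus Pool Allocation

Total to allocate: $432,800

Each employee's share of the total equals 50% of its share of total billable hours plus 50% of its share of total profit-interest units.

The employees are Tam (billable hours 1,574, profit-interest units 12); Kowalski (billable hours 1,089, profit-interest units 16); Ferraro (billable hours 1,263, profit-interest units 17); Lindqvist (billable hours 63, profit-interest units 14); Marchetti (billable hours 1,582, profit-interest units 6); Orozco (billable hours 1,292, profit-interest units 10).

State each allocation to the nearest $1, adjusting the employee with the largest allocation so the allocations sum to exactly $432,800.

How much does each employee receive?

Totals — billable hours 6,863, profit-interest units 75.
Combined weights (50% billable hours + 50% profit-interest units): Tam 0.1947; Kowalski 0.1860; Ferraro 0.2053; Lindqvist 0.0979; Marchetti 0.1553; Orozco 0.1608.
Unrounded shares: Tam 84,254.42; Kowalski 80,503.03; Ferraro 88,874.83; Lindqvist 42,381.14; Marchetti 67,194.68; Orozco 69,591.90.
Rounded to nearest $1: Tam $84,254; Kowalski $80,503; Ferraro $88,875; Lindqvist $42,381; Marchetti $67,195; Orozco $69,592. Sum = $432,800.
No rounding difference to absorb.

Tam: $84,254 · Kowalski: $80,503 · Ferraro: $88,875 · Lindqvist: $42,381 · Marchetti: $67,195 · Orozco: $69,592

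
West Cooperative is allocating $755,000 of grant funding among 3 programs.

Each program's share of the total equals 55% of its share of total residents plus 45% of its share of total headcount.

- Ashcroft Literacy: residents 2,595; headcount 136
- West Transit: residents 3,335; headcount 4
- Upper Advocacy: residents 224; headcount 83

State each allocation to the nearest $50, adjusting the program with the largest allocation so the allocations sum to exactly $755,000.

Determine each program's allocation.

Residents total 6,154; headcount total 223.
Combined weights (55% residents + 45% headcount): Ashcroft Literacy 0.5064; West Transit 0.3061; Upper Advocacy 0.1875.
Pro-rata amounts: Ashcroft Literacy 382,303.15; West Transit 231,128.09; Upper Advocacy 141,568.76.
Rounded to nearest $50: Ashcroft Literacy $382,300; West Transit $231,150; Upper Advocacy $141,550. Sum = $755,000.
Rounded total matches; no reconciliation needed.

Ashcroft Literacy: $382,300; West Transit: $231,150; Upper Advocacy: $141,550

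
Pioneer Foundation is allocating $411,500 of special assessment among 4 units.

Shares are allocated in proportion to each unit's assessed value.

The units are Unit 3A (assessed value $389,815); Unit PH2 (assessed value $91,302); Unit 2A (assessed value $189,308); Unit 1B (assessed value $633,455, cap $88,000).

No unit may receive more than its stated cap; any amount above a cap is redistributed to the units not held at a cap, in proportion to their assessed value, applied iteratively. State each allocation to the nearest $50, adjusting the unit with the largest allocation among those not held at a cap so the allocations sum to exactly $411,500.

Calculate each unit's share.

Total assessed value = 1,303,880.
Unconstrained shares: Unit 3A 123,024.26; Unit PH2 28,814.59; Unit 2A 59,744.95; Unit 1B 199,916.20.
Held at cap: Unit 1B ($88,000); balance $323,500 reallocated over remaining assessed value 670,425.
Remaining shares: Unit 3A 188,097.33 → $188,100; Unit PH2 44,055.93 → $44,050; Unit 2A 91,346.74 → $91,350.

Unit 3A: $188,100 | Unit PH2: $44,050 | Unit 2A: $91,350 | Unit 1B: $88,000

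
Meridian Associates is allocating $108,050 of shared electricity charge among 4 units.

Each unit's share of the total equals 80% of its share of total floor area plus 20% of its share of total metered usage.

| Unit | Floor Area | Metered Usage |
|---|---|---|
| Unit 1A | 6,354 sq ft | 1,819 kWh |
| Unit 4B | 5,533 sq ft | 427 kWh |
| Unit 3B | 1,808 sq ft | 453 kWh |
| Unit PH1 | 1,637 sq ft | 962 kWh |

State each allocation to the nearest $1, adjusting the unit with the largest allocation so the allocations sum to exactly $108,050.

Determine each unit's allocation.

Unit 1A: $46,560 | Unit 4B: $33,715 | Unit 3B: $12,867 | Unit PH1: $14,908

Totals — floor area 15,332, metered usage 3,661.
Blended shares (80% floor area + 20% metered usage): Unit 1A 0.4309; Unit 4B 0.3120; Unit 3B 0.1191; Unit PH1 0.1380.
Proportional shares: Unit 1A 46,560.22; Unit 4B 33,714.88; Unit 3B 12,867.24; Unit PH1 14,907.67.
After rounding ($1): Unit 1A $46,560; Unit 4B $33,715; Unit 3B $12,867; Unit PH1 $14,908. Sum = $108,050.
Rounded total matches; no reconciliation needed.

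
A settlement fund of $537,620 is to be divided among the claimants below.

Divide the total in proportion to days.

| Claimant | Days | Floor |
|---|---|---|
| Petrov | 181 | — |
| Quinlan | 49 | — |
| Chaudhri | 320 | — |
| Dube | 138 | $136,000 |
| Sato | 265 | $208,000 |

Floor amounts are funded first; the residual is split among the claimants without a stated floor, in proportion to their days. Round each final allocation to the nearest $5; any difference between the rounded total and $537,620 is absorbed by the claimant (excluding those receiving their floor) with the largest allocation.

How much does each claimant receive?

Petrov: $63,720 | Quinlan: $17,250 | Chaudhri: $112,650 | Dube: $136,000 | Sato: $208,000

Fund the minimums — Dube $136,000; Sato $208,000. Remaining pool $193,620.
Remaining pool split over remaining days 550: Petrov 63,718.58 → $63,720; Quinlan 17,249.78 → $17,250; Chaudhri 112,651.64 → $112,650.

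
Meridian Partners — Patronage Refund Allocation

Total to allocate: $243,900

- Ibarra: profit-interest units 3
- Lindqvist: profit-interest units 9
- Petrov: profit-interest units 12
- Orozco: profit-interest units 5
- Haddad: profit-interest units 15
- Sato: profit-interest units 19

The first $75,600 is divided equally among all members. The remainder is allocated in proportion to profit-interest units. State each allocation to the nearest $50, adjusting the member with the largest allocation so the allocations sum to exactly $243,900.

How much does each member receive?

Ibarra: $20,600 · Lindqvist: $36,650 · Petrov: $44,650 · Orozco: $25,950 · Haddad: $52,650 · Sato: $63,400

Equal tier: $75,600 ÷ 6 = $12,600 apiece.
Remainder $168,300 by profit-interest units (total 63): Ibarra 8,014.29 → $8,000; Lindqvist 24,042.86 → $24,050; Petrov 32,057.14 → $32,050; Orozco 13,357.14 → $13,350; Haddad 40,071.43 → $40,050; Sato 50,757.14 → $50,750.
Rounding difference +$50 on remainder applied to Sato.
Totals: Ibarra $12,600 + $8,000 = $20,600; Lindqvist $12,600 + $24,050 = $36,650; Petrov $12,600 + $32,050 = $44,650; Orozco $12,600 + $13,350 = $25,950; Haddad $12,600 + $40,050 = $52,650; Sato $12,600 + $50,800 = $63,400.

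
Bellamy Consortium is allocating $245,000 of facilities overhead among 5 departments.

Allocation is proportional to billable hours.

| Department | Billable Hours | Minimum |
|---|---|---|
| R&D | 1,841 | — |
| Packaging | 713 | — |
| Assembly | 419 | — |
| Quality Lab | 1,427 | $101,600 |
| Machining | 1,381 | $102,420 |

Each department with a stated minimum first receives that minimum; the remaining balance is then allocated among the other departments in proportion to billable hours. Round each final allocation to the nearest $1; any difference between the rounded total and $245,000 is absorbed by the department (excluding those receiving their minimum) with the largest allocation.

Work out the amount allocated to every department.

R&D: $25,376 · Packaging: $9,828 · Assembly: $5,776 · Quality Lab: $101,600 · Machining: $102,420

Minimums first: Quality Lab $101,600; Machining $102,420. Residual $40,980.
Residual split over remaining billable hours 2,973: R&D 25,376.45 → $25,376; Packaging 9,828.03 → $9,828; Assembly 5,775.52 → $5,776.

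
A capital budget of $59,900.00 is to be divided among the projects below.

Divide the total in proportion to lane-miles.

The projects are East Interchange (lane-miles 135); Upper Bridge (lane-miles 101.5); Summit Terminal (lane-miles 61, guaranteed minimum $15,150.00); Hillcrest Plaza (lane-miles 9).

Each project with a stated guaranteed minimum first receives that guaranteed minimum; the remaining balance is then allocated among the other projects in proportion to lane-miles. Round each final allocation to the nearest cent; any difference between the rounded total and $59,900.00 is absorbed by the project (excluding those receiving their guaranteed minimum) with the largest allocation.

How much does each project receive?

East Interchange: $24,607.94 · Upper Bridge: $18,501.53 · Summit Terminal: $15,150.00 · Hillcrest Plaza: $1,640.53

Minimums first: Summit Terminal $15,150.00. Residual $44,750.00.
Residual split over remaining lane-miles 245.5: East Interchange 24,607.9430 → $24,607.94; Upper Bridge 18,501.5275 → $18,501.53; Hillcrest Plaza 1,640.5295 → $1,640.53.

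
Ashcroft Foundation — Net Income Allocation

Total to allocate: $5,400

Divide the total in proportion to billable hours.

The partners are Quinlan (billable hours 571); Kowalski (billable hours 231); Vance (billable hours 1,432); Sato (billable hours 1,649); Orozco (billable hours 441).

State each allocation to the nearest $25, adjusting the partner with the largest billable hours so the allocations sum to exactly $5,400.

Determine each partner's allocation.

Quinlan: $725 · Kowalski: $300 · Vance: $1,800 · Sato: $2,025 · Orozco: $550

Total billable hours = 4,324.
Pro-rata amounts: Quinlan 571/4,324 × $5,400 = 713.09; Kowalski 231/4,324 × $5,400 = 288.48; Vance 1,432/4,324 × $5,400 = 1,788.34; Sato 1,649/4,324 × $5,400 = 2,059.34; Orozco 441/4,324 × $5,400 = 550.74.
At nearest $25: Quinlan $725; Kowalski $300; Vance $1,800; Sato $2,050; Orozco $550. Sum = $5,425.
Difference $5,400 − $5,425 = −$25 applied to largest billable hours (Sato): Sato becomes $2,025.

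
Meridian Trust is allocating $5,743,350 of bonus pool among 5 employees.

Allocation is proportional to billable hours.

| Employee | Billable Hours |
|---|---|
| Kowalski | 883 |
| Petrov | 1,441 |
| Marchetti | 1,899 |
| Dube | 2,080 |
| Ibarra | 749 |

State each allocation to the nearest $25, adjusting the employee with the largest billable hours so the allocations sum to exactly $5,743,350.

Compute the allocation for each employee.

Kowalski: $719,150 · Petrov: $1,173,600 · Marchetti: $1,546,600 · Dube: $1,694,000 · Ibarra: $610,000

Total billable hours = 883 + 1,441 + 1,899 + 2,080 + 749 = 7,052.
Raw shares: Kowalski 719,140.39; Petrov 1,173,591.51; Marchetti 1,546,599.78; Dube 1,694,011.34; Ibarra 610,006.97.
Rounded to nearest $25: Kowalski $719,150; Petrov $1,173,600; Marchetti $1,546,600; Dube $1,694,000; Ibarra $610,000. Sum = $5,743,350.
Sum already equals the total — no adjustment.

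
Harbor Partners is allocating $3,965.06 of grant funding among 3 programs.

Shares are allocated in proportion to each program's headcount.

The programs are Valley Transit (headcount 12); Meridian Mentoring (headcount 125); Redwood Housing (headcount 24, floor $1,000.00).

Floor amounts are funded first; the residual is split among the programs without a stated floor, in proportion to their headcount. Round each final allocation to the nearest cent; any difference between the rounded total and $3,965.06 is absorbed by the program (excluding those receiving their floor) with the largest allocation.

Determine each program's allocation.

Valley Transit: $259.71; Meridian Mentoring: $2,705.35; Redwood Housing: $1,000.00

Guaranteed amounts: Redwood Housing $1,000.00. Residual $2,965.06.
Residual split over remaining headcount 137: Valley Transit 259.7133 → $259.71; Meridian Mentoring 2,705.3467 → $2,705.35.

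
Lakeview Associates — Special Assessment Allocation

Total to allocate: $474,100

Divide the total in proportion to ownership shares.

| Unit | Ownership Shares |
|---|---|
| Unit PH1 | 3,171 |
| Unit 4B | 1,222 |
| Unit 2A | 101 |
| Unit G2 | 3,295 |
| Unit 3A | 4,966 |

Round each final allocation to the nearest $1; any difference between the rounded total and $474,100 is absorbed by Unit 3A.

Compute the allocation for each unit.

Unit PH1: $117,865 · Unit 4B: $45,421 · Unit 2A: $3,754 · Unit G2: $122,474 · Unit 3A: $184,586

Ownership shares total: 12,755.
Raw shares: Unit PH1 3,171/12,755 × $474,100 = 117,865.24; Unit 4B 1,222/12,755 × $474,100 = 45,421.42; Unit 2A 101/12,755 × $474,100 = 3,754.14; Unit G2 3,295/12,755 × $474,100 = 122,474.28; Unit 3A 4,966/12,755 × $474,100 = 184,584.92.
After rounding ($1): Unit PH1 $117,865; Unit 4B $45,421; Unit 2A $3,754; Unit G2 $122,474; Unit 3A $184,585. Sum = $474,099.
Difference $474,100 − $474,099 = +$1 applied to Unit 3A: Unit 3A becomes $184,586.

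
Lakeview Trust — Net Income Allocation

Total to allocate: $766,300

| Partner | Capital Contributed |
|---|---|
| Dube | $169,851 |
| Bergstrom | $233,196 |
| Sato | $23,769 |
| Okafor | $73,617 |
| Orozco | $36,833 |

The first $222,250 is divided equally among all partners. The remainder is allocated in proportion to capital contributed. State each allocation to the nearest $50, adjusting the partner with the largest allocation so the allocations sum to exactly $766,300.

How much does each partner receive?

$222,250 shared equally gives $44,450 per partner.
Remainder $544,050 by capital contributed (total 537,266): Dube 171,995.69 → $172,000; Bergstrom 236,140.54 → $236,150; Sato 24,069.13 → $24,050; Okafor 74,546.55 → $74,550; Orozco 37,298.09 → $37,300.
Totals: Dube $44,450 + $172,000 = $216,450; Bergstrom $44,450 + $236,150 = $280,600; Sato $44,450 + $24,050 = $68,500; Okafor $44,450 + $74,550 = $119,000; Orozco $44,450 + $37,300 = $81,750.

Dube: $216,450; Bergstrom: $280,600; Sato: $68,500; Okafor: $119,000; Orozco: $81,750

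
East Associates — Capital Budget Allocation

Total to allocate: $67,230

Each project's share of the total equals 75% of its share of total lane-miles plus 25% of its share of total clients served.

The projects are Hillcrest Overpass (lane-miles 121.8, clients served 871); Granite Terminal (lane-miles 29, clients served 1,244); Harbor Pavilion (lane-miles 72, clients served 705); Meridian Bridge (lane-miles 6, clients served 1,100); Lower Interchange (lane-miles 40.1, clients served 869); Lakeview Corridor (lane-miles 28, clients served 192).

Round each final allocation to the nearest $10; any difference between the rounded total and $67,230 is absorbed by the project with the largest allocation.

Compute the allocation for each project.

Hillcrest Overpass: $23,630 | Granite Terminal: $9,120 | Harbor Pavilion: $14,610 | Meridian Bridge: $4,730 | Lower Interchange: $9,740 | Lakeview Corridor: $5,400

Totals — lane-miles 296.9, clients served 4,981.
Combined weights (75% lane-miles + 25% clients served): Hillcrest Overpass 0.3514; Granite Terminal 0.1357; Harbor Pavilion 0.2173; Meridian Bridge 0.0704; Lower Interchange 0.1449; Lakeview Corridor 0.0804.
Raw shares: Hillcrest Overpass 23,624.32; Granite Terminal 9,122.72; Harbor Pavilion 14,606.65; Meridian Bridge 4,730.73; Lower Interchange 9,742.47; Lakeview Corridor 5,403.11.
Rounded to nearest $10: Hillcrest Overpass $23,620; Granite Terminal $9,120; Harbor Pavilion $14,610; Meridian Bridge $4,730; Lower Interchange $9,740; Lakeview Corridor $5,400. Sum = $67,220.
Difference $67,230 − $67,220 = +$10 applied to largest allocation (Hillcrest Overpass): Hillcrest Overpass becomes $23,630.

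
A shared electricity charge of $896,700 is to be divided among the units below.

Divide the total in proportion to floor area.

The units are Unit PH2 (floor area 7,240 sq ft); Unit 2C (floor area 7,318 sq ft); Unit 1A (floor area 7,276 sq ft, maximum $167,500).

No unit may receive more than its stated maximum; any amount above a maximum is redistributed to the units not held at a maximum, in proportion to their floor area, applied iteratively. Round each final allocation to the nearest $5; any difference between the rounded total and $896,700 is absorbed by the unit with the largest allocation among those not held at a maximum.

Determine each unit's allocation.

Unit PH2: $362,645; Unit 2C: $366,555; Unit 1A: $167,500

Floor area total: 21,834.
Pro-rata shares before constraints: Unit PH2 297,339.38; Unit 2C 300,542.76; Unit 1A 298,817.86.
Held at cap: Unit 1A ($167,500); balance $729,200 reallocated over remaining floor area 14,558.
Remaining shares: Unit PH2 362,646.52 → $362,645; Unit 2C 366,553.48 → $366,555.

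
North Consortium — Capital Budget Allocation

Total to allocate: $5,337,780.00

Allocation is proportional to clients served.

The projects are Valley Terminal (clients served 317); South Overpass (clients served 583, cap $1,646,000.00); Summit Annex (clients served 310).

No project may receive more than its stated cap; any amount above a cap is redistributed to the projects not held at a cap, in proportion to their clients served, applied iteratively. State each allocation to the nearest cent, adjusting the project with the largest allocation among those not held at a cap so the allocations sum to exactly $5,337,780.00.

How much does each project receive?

Valley Terminal: $1,866,498.02 · South Overpass: $1,646,000.00 · Summit Annex: $1,825,281.98

Sum of clients served: 1,210.
Unconstrained shares: Valley Terminal 1,398,410.1322; South Overpass 2,571,839.4545; Summit Annex 1,367,530.4132.
Held at cap: South Overpass ($1,646,000.00); residual $3,691,780.00 reallocated over remaining clients served 627.
Remaining shares: Valley Terminal 1,866,498.0223 → $1,866,498.02; Summit Annex 1,825,281.9777 → $1,825,281.98.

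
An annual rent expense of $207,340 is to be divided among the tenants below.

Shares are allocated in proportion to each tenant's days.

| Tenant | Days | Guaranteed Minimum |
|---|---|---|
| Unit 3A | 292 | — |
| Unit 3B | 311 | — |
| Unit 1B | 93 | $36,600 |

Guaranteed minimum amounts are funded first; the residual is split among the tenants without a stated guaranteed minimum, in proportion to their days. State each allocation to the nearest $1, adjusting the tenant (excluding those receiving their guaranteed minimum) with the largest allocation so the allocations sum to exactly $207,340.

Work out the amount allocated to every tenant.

Unit 3A: $82,680; Unit 3B: $88,060; Unit 1B: $36,600

Minimums first: Unit 1B $36,600. Residual $170,740.
Residual split over remaining days 603: Unit 3A 82,680.07 → $82,680; Unit 3B 88,059.93 → $88,060.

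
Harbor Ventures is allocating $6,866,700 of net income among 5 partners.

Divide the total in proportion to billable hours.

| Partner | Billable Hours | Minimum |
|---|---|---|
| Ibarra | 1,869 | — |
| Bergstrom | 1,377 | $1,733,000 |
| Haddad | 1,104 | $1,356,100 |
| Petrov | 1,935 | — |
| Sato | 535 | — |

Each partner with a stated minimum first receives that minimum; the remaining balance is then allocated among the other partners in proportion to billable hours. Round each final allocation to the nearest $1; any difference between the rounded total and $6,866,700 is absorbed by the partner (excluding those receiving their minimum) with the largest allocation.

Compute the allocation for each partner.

Minimums first: Bergstrom $1,733,000; Haddad $1,356,100. Remaining pool $3,777,600.
Remaining pool split over remaining billable hours 4,339: Ibarra 1,627,180.09 → $1,627,180; Petrov 1,684,640.70 → $1,684,641; Sato 465,779.21 → $465,779.

Ibarra: $1,627,180 · Bergstrom: $1,733,000 · Haddad: $1,356,100 · Petrov: $1,684,641 · Sato: $465,779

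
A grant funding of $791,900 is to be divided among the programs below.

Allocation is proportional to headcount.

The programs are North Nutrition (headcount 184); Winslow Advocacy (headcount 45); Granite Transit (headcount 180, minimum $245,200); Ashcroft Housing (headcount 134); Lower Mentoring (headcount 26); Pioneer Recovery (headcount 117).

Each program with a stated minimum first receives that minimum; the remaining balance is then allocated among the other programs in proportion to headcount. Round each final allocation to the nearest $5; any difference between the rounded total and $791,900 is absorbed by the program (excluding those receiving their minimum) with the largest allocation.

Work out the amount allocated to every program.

North Nutrition: $198,800; Winslow Advocacy: $48,620; Granite Transit: $245,200; Ashcroft Housing: $144,780; Lower Mentoring: $28,090; Pioneer Recovery: $126,410

Minimums first: Granite Transit $245,200. Remaining pool $546,700.
Remaining pool split over remaining headcount 506: North Nutrition 198,800.00 → $198,800; Winslow Advocacy 48,619.57 → $48,620; Ashcroft Housing 144,778.26 → $144,780; Lower Mentoring 28,091.30 → $28,090; Pioneer Recovery 126,410.87 → $126,410.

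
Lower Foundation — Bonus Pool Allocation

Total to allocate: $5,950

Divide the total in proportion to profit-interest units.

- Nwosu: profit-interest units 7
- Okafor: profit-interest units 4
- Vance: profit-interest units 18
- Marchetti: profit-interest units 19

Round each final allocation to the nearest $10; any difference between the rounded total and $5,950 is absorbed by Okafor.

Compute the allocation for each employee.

Profit-interest units total: 48.
Raw shares: Nwosu 7/48 × $5,950 = 867.71; Okafor 4/48 × $5,950 = 495.83; Vance 18/48 × $5,950 = 2,231.25; Marchetti 19/48 × $5,950 = 2,355.21.
Rounded to nearest $10: Nwosu $870; Okafor $500; Vance $2,230; Marchetti $2,360. Sum = $5,960.
Difference $5,950 − $5,960 = −$10 applied to Okafor: Okafor becomes $490.

Nwosu: $870; Okafor: $490; Vance: $2,230; Marchetti: $2,360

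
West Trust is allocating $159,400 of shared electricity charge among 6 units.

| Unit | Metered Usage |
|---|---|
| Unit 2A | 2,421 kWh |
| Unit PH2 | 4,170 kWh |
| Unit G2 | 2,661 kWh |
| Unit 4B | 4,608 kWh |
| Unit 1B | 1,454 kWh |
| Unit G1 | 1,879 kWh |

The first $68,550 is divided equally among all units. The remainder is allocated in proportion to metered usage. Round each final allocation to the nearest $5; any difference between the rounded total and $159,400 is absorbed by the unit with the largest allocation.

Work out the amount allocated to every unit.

First tranche $68,550 split equally: $11,425 each.
Remainder $90,850 by metered usage (total 17,193): Unit 2A 12,792.87 → $12,795; Unit PH2 22,034.81 → $22,035; Unit G2 14,061.06 → $14,060; Unit 4B 24,349.26 → $24,350; Unit 1B 7,683.12 → $7,685; Unit G1 9,928.88 → $9,930.
Rounding difference −$5 on remainder applied to Unit 4B.
Totals: Unit 2A $11,425 + $12,795 = $24,220; Unit PH2 $11,425 + $22,035 = $33,460; Unit G2 $11,425 + $14,060 = $25,485; Unit 4B $11,425 + $24,345 = $35,770; Unit 1B $11,425 + $7,685 = $19,110; Unit G1 $11,425 + $9,930 = $21,355.

Unit 2A: $24,220 | Unit PH2: $33,460 | Unit G2: $25,485 | Unit 4B: $35,770 | Unit 1B: $19,110 | Unit G1: $21,355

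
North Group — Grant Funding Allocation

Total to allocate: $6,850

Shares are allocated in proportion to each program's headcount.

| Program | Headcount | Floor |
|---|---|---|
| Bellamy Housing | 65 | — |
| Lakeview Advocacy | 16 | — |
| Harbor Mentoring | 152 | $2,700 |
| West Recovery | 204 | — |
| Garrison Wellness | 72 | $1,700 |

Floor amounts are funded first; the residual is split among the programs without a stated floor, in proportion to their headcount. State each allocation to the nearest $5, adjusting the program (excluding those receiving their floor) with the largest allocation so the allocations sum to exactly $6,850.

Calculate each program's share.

Bellamy Housing: $560 · Lakeview Advocacy: $140 · Harbor Mentoring: $2,700 · West Recovery: $1,750 · Garrison Wellness: $1,700

Fund the minimums — Harbor Mentoring $2,700; Garrison Wellness $1,700. Remaining pool $2,450.
Remaining pool split over remaining headcount 285: Bellamy Housing 558.77 → $560; Lakeview Advocacy 137.54 → $140; West Recovery 1,753.68 → $1,755.
Rounding difference −$5 applied to West Recovery → $1,750.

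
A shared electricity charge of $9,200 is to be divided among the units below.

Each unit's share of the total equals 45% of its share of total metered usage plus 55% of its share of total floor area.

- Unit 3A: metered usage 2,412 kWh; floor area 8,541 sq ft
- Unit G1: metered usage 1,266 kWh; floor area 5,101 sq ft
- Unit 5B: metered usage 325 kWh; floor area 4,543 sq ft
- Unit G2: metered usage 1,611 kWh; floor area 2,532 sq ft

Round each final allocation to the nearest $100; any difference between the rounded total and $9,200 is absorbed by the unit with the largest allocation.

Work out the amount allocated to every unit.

Totals — metered usage 5,614, floor area 20,717.
Blended shares (45% metered usage + 55% floor area): Unit 3A 0.4201; Unit G1 0.2369; Unit 5B 0.1467; Unit G2 0.1964.
Pro-rata amounts: Unit 3A 3,864.80; Unit G1 2,179.49; Unit 5B 1,349.27; Unit G2 1,806.44.
Rounded to nearest $100: Unit 3A $3,900; Unit G1 $2,200; Unit 5B $1,300; Unit G2 $1,800. Sum = $9,200.
Sum already equals the total — no adjustment.

Unit 3A: $3,900; Unit G1: $2,200; Unit 5B: $1,300; Unit G2: $1,800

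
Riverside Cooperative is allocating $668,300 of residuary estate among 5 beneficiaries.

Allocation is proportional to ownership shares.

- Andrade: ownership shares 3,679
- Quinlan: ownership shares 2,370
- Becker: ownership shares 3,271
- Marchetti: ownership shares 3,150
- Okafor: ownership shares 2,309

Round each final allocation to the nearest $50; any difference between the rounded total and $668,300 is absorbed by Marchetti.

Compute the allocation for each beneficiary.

Andrade: $166,350 · Quinlan: $107,150 · Becker: $147,900 · Marchetti: $142,500 · Okafor: $104,400

Sum of ownership shares: 14,779.
Proportional shares: Andrade 3,679/14,779 × $668,300 = 166,362.79; Quinlan 2,370/14,779 × $668,300 = 107,170.38; Becker 3,271/14,779 × $668,300 = 147,913.21; Marchetti 3,150/14,779 × $668,300 = 142,441.64; Okafor 2,309/14,779 × $668,300 = 104,411.98.
At nearest $50: Andrade $166,350; Quinlan $107,150; Becker $147,900; Marchetti $142,450; Okafor $104,400. Sum = $668,250.
Difference $668,300 − $668,250 = +$50 applied to Marchetti: Marchetti becomes $142,500.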